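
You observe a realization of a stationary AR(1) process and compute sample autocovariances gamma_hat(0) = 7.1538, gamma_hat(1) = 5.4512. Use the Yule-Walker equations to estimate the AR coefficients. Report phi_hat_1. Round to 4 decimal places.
\hat\phi_{1} = 0.7620

The Yule-Walker equations for an AR(p) process read, in matrix form,
  Gamma_p phi = r_p,   with   (Gamma_p)_{ij} = gamma(|i - j|),
                       (r_p)_i = gamma(i),   i,j = 1..p.
Substitute the sample gammas (Toeplitz matrix and right-hand side of size 1):
  Gamma_p = [[7.1538]]
  r_p     = [5.4512]
With p = 1 this is the single equation gamma(0) phi_1 = gamma(1):
  phi_hat_1 = gamma(1) / gamma(0) = 5.4512 / 7.1538 = 0.7620.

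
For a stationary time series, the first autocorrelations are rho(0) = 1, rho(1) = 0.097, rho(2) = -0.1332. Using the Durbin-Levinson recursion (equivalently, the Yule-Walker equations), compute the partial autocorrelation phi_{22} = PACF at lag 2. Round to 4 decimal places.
\phi_{22} = -0.1440

The PACF at lag k is phi_{kk}, the last component of the solution
to the Yule-Walker system G_k phi = r_k where
  (G_k)_{ij} = rho(|i - j|), (r_k)_i = rho(i), i,j = 1..k.
Equivalently, Durbin-Levinson gives phi_{kk} iteratively:
  phi_{11} = rho(1)
  phi_{kk} = [rho(k) - sum_{j=1..k-1} phi_{k-1,j} rho(k-j)]
            / [1 - sum_{j=1..k-1} phi_{k-1,j} rho(j)],
  phi_{k,j} = phi_{k-1,j} - phi_{kk} phi_{k-1,k-j},  j = 1..k-1.
Step k = 1:
  phi_11 = rho(1) = 0.097.
Step k = 2:
  phi_22 = [rho(2) - phi_11 rho(1)] / [1 - phi_11 rho(1)] = [-0.1332 - (0.097)(0.097)] / [1 - (0.097)(0.097)]
         = -0.142609 / 0.990591 = -0.144.
Therefore phi_{22} = -0.1440.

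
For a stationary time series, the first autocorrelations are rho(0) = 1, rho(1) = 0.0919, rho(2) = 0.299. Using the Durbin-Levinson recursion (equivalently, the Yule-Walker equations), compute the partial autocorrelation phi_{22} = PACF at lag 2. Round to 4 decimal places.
\phi_{22} = 0.2930

The PACF at lag k is phi_{kk}, the last component of the solution
to the Yule-Walker system G_k phi = r_k where
  (G_k)_{ij} = rho(|i - j|), (r_k)_i = rho(i), i,j = 1..k.
Equivalently, Durbin-Levinson gives phi_{kk} iteratively:
  phi_{11} = rho(1)
  phi_{kk} = [rho(k) - sum_{j=1..k-1} phi_{k-1,j} rho(k-j)]
            / [1 - sum_{j=1..k-1} phi_{k-1,j} rho(j)],
  phi_{k,j} = phi_{k-1,j} - phi_{kk} phi_{k-1,k-j},  j = 1..k-1.
Step k = 1:
  phi_11 = rho(1) = 0.0919.
Step k = 2:
  phi_22 = [rho(2) - phi_11 rho(1)] / [1 - phi_11 rho(1)] = [0.299 - (0.0919)(0.0919)] / [1 - (0.0919)(0.0919)]
         = 0.29055439 / 0.99155439 = 0.293.
Therefore phi_{22} = 0.2930.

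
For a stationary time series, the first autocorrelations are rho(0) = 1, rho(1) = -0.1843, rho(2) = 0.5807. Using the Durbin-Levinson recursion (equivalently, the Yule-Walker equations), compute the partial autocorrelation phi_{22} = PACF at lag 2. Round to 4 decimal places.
\phi_{22} = 0.5660

The PACF at lag k is phi_{kk}, the last component of the solution
to the Yule-Walker system G_k phi = r_k where
  (G_k)_{ij} = rho(|i - j|), (r_k)_i = rho(i), i,j = 1..k.
Equivalently, Durbin-Levinson gives phi_{kk} iteratively:
  phi_{11} = rho(1)
  phi_{kk} = [rho(k) - sum_{j=1..k-1} phi_{k-1,j} rho(k-j)]
            / [1 - sum_{j=1..k-1} phi_{k-1,j} rho(j)],
  phi_{k,j} = phi_{k-1,j} - phi_{kk} phi_{k-1,k-j},  j = 1..k-1.
Step k = 1:
  phi_11 = rho(1) = -0.1843.
Step k = 2:
  phi_22 = [rho(2) - phi_11 rho(1)] / [1 - phi_11 rho(1)] = [0.5807 - (-0.1843)(-0.1843)] / [1 - (-0.1843)(-0.1843)]
         = 0.54673351 / 0.96603351 = 0.566.
Therefore phi_{22} = 0.5660.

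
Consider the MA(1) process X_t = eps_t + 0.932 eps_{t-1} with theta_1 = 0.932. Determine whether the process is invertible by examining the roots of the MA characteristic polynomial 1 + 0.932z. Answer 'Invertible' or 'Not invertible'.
\text{Invertible}

The MA(q) characteristic polynomial is P(z) = 1 + 0.932z.
Invertibility requires all roots to lie outside the unit circle, i.e. |z| > 1 for every root.
This is linear in z: 1 + (0.932) z = 0  =>  z = -1/(0.932) = -1.072961,  |z| = 1.072961.
Moduli of all roots: 1.0730.
All moduli strictly greater than 1? Yes.
Verdict: Invertible.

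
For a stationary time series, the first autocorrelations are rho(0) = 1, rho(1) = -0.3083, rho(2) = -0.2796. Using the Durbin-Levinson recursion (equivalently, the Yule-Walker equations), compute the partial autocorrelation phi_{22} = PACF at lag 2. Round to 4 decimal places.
\phi_{22} = -0.4140

The PACF at lag k is phi_{kk}, the last component of the solution
to the Yule-Walker system G_k phi = r_k where
  (G_k)_{ij} = rho(|i - j|), (r_k)_i = rho(i), i,j = 1..k.
Equivalently, Durbin-Levinson gives phi_{kk} iteratively:
  phi_{11} = rho(1)
  phi_{kk} = [rho(k) - sum_{j=1..k-1} phi_{k-1,j} rho(k-j)]
            / [1 - sum_{j=1..k-1} phi_{k-1,j} rho(j)],
  phi_{k,j} = phi_{k-1,j} - phi_{kk} phi_{k-1,k-j},  j = 1..k-1.
Step k = 1:
  phi_11 = rho(1) = -0.3083.
Step k = 2:
  phi_22 = [rho(2) - phi_11 rho(1)] / [1 - phi_11 rho(1)] = [-0.2796 - (-0.3083)(-0.3083)] / [1 - (-0.3083)(-0.3083)]
         = -0.37464889 / 0.90495111 = -0.414.
Therefore phi_{22} = -0.4140.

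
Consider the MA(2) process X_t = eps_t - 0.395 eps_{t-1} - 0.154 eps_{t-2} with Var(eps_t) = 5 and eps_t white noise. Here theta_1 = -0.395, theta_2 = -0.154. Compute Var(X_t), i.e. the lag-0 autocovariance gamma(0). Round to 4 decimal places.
\gamma(0) = 5.8987

For an MA(q) process X_t = eps_t + sum_i theta_i eps_{t-i} with
Var(eps_t) = sigma^2, the variance is
  gamma(0) = sigma^2 * (1 + sum_i theta_i^2).
  sum_i theta_i^2 = (-0.395)^2 + (-0.154)^2 = 0.156025 + 0.023716 = 0.179741.
  gamma(0) = 5 * (1 + 0.179741) = 5 * 1.179741 = 5.898705, which rounds to 5.8987.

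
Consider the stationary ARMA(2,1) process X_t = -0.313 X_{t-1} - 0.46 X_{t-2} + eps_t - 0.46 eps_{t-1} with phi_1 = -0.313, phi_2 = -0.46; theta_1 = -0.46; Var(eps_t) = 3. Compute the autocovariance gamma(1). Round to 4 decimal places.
\gamma(1) = -2.1499

Multiply the model equation by X_{t-k} and take expectations. With theta_0 = psi_0 = 1 and psi_j the MA(infinity) weights, this gives
  gamma(k) - sum_i phi_i gamma(k-i) = c_k,
  c_k = sigma^2 * sum_{j=k..q} theta_j psi_{j-k}   (c_k = 0 for k > q),
using gamma(-m) = gamma(m).
psi-weights needed (psi_j = theta_j + sum_i phi_i psi_{j-i}):
  psi_1 = theta_1 + phi_1 = -0.46 + (-0.313) = -0.773
Right-hand sides:
  c_0 = sigma^2 (1 + theta_1 psi_1) = 3 * (1 + (-0.46)(-0.773)) = 3 * 1.35558 = 4.06674
  c_1 = sigma^2 theta_1 = 3 * (-0.46) = -1.38
  c_2 = 0
Equations for k = 0, 1, 2 (AR order 2, c_2 = 0):
  (E0) gamma(0) = phi_1 gamma(1) + phi_2 gamma(2) + c_0
  (E1) gamma(1) = phi_1 gamma(0) + phi_2 gamma(1) + c_1
  (E2) gamma(2) = phi_1 gamma(1) + phi_2 gamma(0)
From (E1): gamma(1) = A gamma(0) + B with
  A = phi_1 / (1 - phi_2) = -0.313 / 1.46 = -0.214384,   B = c_1 / (1 - phi_2) = -1.38 / 1.46 = -0.945205.
Insert (E2) into (E0): gamma(0) (1 - phi_2^2) = phi_1 (1 + phi_2) gamma(1) + c_0.
  phi_1 (1 + phi_2) = (-0.313)(0.54) = -0.16902,   1 - phi_2^2 = 0.7884.
Replace gamma(1) by A gamma(0) + B and collect gamma(0):
  gamma(0) [0.7884 - (-0.16902)(-0.214384)] = (-0.16902)(-0.945205) + 4.06674
  gamma(0) * 0.752165 = 4.226499
  gamma(0) = 4.226499 / 0.752165 = 5.619112.
  gamma(1) = A gamma(0) + B = (-0.214384)(5.619112) + (-0.945205) = -2.149851.
Therefore gamma(1) = -2.1499 (to 4 decimal places).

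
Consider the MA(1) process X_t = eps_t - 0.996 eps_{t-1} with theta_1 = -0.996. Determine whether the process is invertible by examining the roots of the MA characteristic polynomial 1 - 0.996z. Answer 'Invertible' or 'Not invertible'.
\text{Invertible}

The MA(q) characteristic polynomial is P(z) = 1 - 0.996z.
Invertibility requires all roots to lie outside the unit circle, i.e. |z| > 1 for every root.
This is linear in z: 1 + (-0.996) z = 0  =>  z = -1/(-0.996) = 1.004016,  |z| = 1.004016.
Moduli of all roots: 1.0040.
All moduli strictly greater than 1? Yes.
Verdict: Invertible.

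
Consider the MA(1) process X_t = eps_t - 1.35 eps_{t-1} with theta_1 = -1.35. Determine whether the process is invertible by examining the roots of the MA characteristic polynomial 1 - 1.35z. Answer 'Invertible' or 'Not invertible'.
\text{Not invertible}

The MA(q) characteristic polynomial is P(z) = 1 - 1.35z.
Invertibility requires all roots to lie outside the unit circle, i.e. |z| > 1 for every root.
This is linear in z: 1 + (-1.35) z = 0  =>  z = -1/(-1.35) = 0.740741,  |z| = 0.740741.
Moduli of all roots: 0.7407.
All moduli strictly greater than 1? No.
Verdict: Not invertible.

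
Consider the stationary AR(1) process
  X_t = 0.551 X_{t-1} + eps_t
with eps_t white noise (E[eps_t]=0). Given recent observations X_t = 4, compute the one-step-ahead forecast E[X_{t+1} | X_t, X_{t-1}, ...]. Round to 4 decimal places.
E[X_{t+1} \mid \mathcal F_t] = 2.2040

For an AR(p) model X_t = c + sum_i phi_i X_{t-i} + eps_t, the
one-step-ahead conditional mean is
  E[X_{t+1} | X_t, ...] = c + sum_i phi_i X_{t+1-i}.
Substitute known values:
  E[X_{t+1} | ...] = (0.551) * (4)
                   = 2.2040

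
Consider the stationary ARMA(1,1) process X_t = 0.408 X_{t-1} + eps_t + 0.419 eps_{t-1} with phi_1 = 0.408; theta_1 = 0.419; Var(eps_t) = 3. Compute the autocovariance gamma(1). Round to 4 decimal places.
\gamma(1) = 3.4853

Multiply the model equation by X_{t-k} and take expectations. With theta_0 = psi_0 = 1 and psi_j the MA(infinity) weights, this gives
  gamma(k) - sum_i phi_i gamma(k-i) = c_k,
  c_k = sigma^2 * sum_{j=k..q} theta_j psi_{j-k}   (c_k = 0 for k > q),
using gamma(-m) = gamma(m).
psi-weights needed (psi_j = theta_j + sum_i phi_i psi_{j-i}):
  psi_1 = theta_1 + phi_1 = 0.419 + (0.408) = 0.827
Right-hand sides:
  c_0 = sigma^2 (1 + theta_1 psi_1) = 3 * (1 + (0.419)(0.827)) = 3 * 1.346513 = 4.039539
  c_1 = sigma^2 theta_1 = 3 * (0.419) = 1.257
  c_2 = 0
Equations for k = 0 and k = 1 (AR order 1):
  gamma(0) = phi_1 gamma(1) + c_0
  gamma(1) = phi_1 gamma(0) + c_1
Substituting the second into the first: gamma(0) (1 - phi_1^2) = c_0 + phi_1 c_1, so
  gamma(0) = (c_0 + phi_1 c_1) / (1 - phi_1^2) = (4.039539 + (0.408)(1.257)) / (1 - (0.408)^2) = 4.552395 / 0.833536 = 5.461546.
  gamma(1) = phi_1 gamma(0) + c_1 = (0.408)(5.461546) + (1.257) = 3.485311.
Therefore gamma(1) = 3.4853 (to 4 decimal places).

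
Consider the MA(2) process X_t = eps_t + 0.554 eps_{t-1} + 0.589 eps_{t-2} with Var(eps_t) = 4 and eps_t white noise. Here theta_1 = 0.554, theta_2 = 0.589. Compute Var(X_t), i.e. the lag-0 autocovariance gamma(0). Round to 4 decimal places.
\gamma(0) = 6.6153

For an MA(q) process X_t = eps_t + sum_i theta_i eps_{t-i} with
Var(eps_t) = sigma^2, the variance is
  gamma(0) = sigma^2 * (1 + sum_i theta_i^2).
  sum_i theta_i^2 = (0.554)^2 + (0.589)^2 = 0.306916 + 0.346921 = 0.653837.
  gamma(0) = 4 * (1 + 0.653837) = 4 * 1.653837 = 6.615348, which rounds to 6.6153.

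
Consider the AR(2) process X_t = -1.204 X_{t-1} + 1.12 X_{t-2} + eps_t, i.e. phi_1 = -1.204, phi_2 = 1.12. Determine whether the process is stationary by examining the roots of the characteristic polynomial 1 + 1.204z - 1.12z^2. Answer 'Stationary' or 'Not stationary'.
\text{Not stationary}

The AR(p) characteristic polynomial is P(z) = 1 + 1.204z - 1.12z^2.
Stationarity requires all roots to lie outside the unit circle, i.e. |z| > 1 for every root.
Set 1 + (1.204) z + (-1.12) z^2 = 0, i.e. a z^2 + b z + c = 0 with a = -1.12, b = 1.204, c = 1.
Discriminant D = b^2 - 4ac = (1.204)^2 - 4*(-1.12)*1 = 1.449616 - (-4.48) = 5.929616.
D >= 0, so the roots are real: z = (-b +/- sqrt(D)) / (2a) = (-1.204 +/- 2.43508) / (-2.24).
  z_1 = (-1.204 + 2.43508) / (-2.24) = -0.5496,   |z_1| = 0.5496.
  z_2 = (-1.204 - 2.43508) / (-2.24) = 1.6246,   |z_2| = 1.6246.
Moduli of all roots: 0.5496, 1.6246.
All moduli strictly greater than 1? No.
Verdict: Not stationary.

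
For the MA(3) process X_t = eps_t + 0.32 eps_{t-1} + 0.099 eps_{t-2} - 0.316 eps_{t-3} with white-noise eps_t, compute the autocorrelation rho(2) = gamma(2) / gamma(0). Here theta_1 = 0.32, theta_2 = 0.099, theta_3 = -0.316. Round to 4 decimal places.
\rho(2) = -0.0017

For an MA(q) process with theta_0 = 1, the autocovariance is
  gamma(k) = sigma^2 * sum_{i=0..q-k} theta_i * theta_{i+k},
and rho(k) = gamma(k) / gamma(0). Sigma^2 cancels.
  numerator   = (1)*(0.099) + (0.32)*(-0.316) = -0.00212.
  denominator = (1)^2 + (0.32)^2 + (0.099)^2 + (-0.316)^2 = 1.212057.
  rho(2) = -0.00212 / 1.212057 = -0.0017.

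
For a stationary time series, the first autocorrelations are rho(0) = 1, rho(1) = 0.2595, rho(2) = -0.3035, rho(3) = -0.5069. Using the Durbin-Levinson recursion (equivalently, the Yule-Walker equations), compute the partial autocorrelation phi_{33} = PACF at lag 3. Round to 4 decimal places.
\phi_{33} = -0.3740

The PACF at lag k is phi_{kk}, the last component of the solution
to the Yule-Walker system G_k phi = r_k where
  (G_k)_{ij} = rho(|i - j|), (r_k)_i = rho(i), i,j = 1..k.
Equivalently, Durbin-Levinson gives phi_{kk} iteratively:
  phi_{11} = rho(1)
  phi_{kk} = [rho(k) - sum_{j=1..k-1} phi_{k-1,j} rho(k-j)]
            / [1 - sum_{j=1..k-1} phi_{k-1,j} rho(j)],
  phi_{k,j} = phi_{k-1,j} - phi_{kk} phi_{k-1,k-j},  j = 1..k-1.
Step k = 1:
  phi_11 = rho(1) = 0.2595.
Step k = 2:
  phi_22 = [rho(2) - phi_11 rho(1)] / [1 - phi_11 rho(1)] = [-0.3035 - (0.2595)(0.2595)] / [1 - (0.2595)(0.2595)]
         = -0.37084025 / 0.93265975 = -0.397616.
  Update: phi_21 = phi_11 - phi_22 phi_11 = 0.2595 - (-0.397616)(0.2595) = 0.362681.
Step k = 3:
  phi_33 = [rho(3) - phi_21 rho(2) - phi_22 rho(1)] / [1 - phi_21 rho(1) - phi_22 rho(2)]
    numerator   = -0.5069 - (0.362681)(-0.3035) - (-0.397616)(0.2595) = -0.29364493
    denominator = 1 - (0.362681)(0.2595) - (-0.397616)(-0.3035) = 0.78520781
  phi_33 = -0.29364493 / 0.78520781 = -0.374.
Therefore phi_{33} = -0.3740.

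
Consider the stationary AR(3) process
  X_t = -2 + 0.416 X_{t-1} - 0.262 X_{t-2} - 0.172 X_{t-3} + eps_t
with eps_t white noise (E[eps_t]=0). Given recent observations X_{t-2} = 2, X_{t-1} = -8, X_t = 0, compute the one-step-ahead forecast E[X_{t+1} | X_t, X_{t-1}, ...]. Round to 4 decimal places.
E[X_{t+1} \mid \mathcal F_t] = -0.2480

For an AR(p) model X_t = c + sum_i phi_i X_{t-i} + eps_t, the
one-step-ahead conditional mean is
  E[X_{t+1} | X_t, ...] = c + sum_i phi_i X_{t+1-i}.
Substitute known values:
  E[X_{t+1} | ...] = -2 + (0.416) * (0) + (-0.262) * (-8) + (-0.172) * (2)
                   = -0.2480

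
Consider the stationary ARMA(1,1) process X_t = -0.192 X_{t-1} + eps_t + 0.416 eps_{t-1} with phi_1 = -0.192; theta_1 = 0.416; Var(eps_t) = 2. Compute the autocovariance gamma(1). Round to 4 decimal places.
\gamma(1) = 0.4280

Multiply the model equation by X_{t-k} and take expectations. With theta_0 = psi_0 = 1 and psi_j the MA(infinity) weights, this gives
  gamma(k) - sum_i phi_i gamma(k-i) = c_k,
  c_k = sigma^2 * sum_{j=k..q} theta_j psi_{j-k}   (c_k = 0 for k > q),
using gamma(-m) = gamma(m).
psi-weights needed (psi_j = theta_j + sum_i phi_i psi_{j-i}):
  psi_1 = theta_1 + phi_1 = 0.416 + (-0.192) = 0.224
Right-hand sides:
  c_0 = sigma^2 (1 + theta_1 psi_1) = 2 * (1 + (0.416)(0.224)) = 2 * 1.093184 = 2.186368
  c_1 = sigma^2 theta_1 = 2 * (0.416) = 0.832
  c_2 = 0
Equations for k = 0 and k = 1 (AR order 1):
  gamma(0) = phi_1 gamma(1) + c_0
  gamma(1) = phi_1 gamma(0) + c_1
Substituting the second into the first: gamma(0) (1 - phi_1^2) = c_0 + phi_1 c_1, so
  gamma(0) = (c_0 + phi_1 c_1) / (1 - phi_1^2) = (2.186368 + (-0.192)(0.832)) / (1 - (-0.192)^2) = 2.026624 / 0.963136 = 2.104193.
  gamma(1) = phi_1 gamma(0) + c_1 = (-0.192)(2.104193) + (0.832) = 0.427995.
Therefore gamma(1) = 0.4280 (to 4 decimal places).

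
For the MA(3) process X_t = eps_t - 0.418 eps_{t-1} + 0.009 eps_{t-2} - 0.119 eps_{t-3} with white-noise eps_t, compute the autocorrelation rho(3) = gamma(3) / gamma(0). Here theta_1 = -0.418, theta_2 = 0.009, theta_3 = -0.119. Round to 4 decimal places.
\rho(3) = -0.1001

For an MA(q) process with theta_0 = 1, the autocovariance is
  gamma(k) = sigma^2 * sum_{i=0..q-k} theta_i * theta_{i+k},
and rho(k) = gamma(k) / gamma(0). Sigma^2 cancels.
  numerator   = (1)*(-0.119) = -0.119.
  denominator = (1)^2 + (-0.418)^2 + (0.009)^2 + (-0.119)^2 = 1.188966.
  rho(3) = -0.119 / 1.188966 = -0.1001.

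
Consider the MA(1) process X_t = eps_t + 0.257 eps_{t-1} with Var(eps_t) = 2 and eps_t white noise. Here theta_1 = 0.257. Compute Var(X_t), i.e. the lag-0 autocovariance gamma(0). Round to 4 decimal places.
\gamma(0) = 2.1321

For an MA(q) process X_t = eps_t + sum_i theta_i eps_{t-i} with
Var(eps_t) = sigma^2, the variance is
  gamma(0) = sigma^2 * (1 + sum_i theta_i^2).
  sum_i theta_i^2 = (0.257)^2 = 0.066049.
  gamma(0) = 2 * (1 + 0.066049) = 2 * 1.066049 = 2.132098, which rounds to 2.1321.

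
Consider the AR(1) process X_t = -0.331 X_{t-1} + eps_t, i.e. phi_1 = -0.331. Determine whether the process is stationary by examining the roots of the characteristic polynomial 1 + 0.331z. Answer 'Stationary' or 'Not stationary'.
\text{Stationary}

The AR(p) characteristic polynomial is P(z) = 1 + 0.331z.
Stationarity requires all roots to lie outside the unit circle, i.e. |z| > 1 for every root.
This is linear in z: 1 + (0.331) z = 0  =>  z = -1/(0.331) = -3.021148,  |z| = 3.021148.
Moduli of all roots: 3.0211.
All moduli strictly greater than 1? Yes.
Verdict: Stationary.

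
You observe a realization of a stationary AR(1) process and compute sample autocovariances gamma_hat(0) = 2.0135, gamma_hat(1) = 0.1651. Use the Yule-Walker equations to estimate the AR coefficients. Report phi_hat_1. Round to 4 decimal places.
\hat\phi_{1} = 0.0820

The Yule-Walker equations for an AR(p) process read, in matrix form,
  Gamma_p phi = r_p,   with   (Gamma_p)_{ij} = gamma(|i - j|),
                       (r_p)_i = gamma(i),   i,j = 1..p.
Substitute the sample gammas (Toeplitz matrix and right-hand side of size 1):
  Gamma_p = [[2.0135]]
  r_p     = [0.1651]
With p = 1 this is the single equation gamma(0) phi_1 = gamma(1):
  phi_hat_1 = gamma(1) / gamma(0) = 0.1651 / 2.0135 = 0.0820.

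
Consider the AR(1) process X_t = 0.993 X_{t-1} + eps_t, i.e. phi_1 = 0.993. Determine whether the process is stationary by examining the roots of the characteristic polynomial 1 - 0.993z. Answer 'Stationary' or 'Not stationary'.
\text{Stationary}

The AR(p) characteristic polynomial is P(z) = 1 - 0.993z.
Stationarity requires all roots to lie outside the unit circle, i.e. |z| > 1 for every root.
This is linear in z: 1 + (-0.993) z = 0  =>  z = -1/(-0.993) = 1.007049,  |z| = 1.007049.
Moduli of all roots: 1.0070.
All moduli strictly greater than 1? Yes.
Verdict: Stationary.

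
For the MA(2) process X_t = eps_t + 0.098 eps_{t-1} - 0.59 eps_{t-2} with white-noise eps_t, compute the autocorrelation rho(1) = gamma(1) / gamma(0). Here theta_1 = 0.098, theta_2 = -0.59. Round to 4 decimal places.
\rho(1) = 0.0296

For an MA(q) process with theta_0 = 1, the autocovariance is
  gamma(k) = sigma^2 * sum_{i=0..q-k} theta_i * theta_{i+k},
and rho(k) = gamma(k) / gamma(0). Sigma^2 cancels.
  numerator   = (1)*(0.098) + (0.098)*(-0.59) = 0.04018.
  denominator = (1)^2 + (0.098)^2 + (-0.59)^2 = 1.357704.
  rho(1) = 0.04018 / 1.357704 = 0.0296.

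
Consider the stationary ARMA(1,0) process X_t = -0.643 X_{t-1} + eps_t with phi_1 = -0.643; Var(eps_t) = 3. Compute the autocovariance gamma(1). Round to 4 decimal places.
\gamma(1) = -3.2887

Multiply the model equation by X_{t-k} and take expectations. With theta_0 = psi_0 = 1 and psi_j the MA(infinity) weights, this gives
  gamma(k) - sum_i phi_i gamma(k-i) = c_k,
  c_k = sigma^2 * sum_{j=k..q} theta_j psi_{j-k}   (c_k = 0 for k > q),
using gamma(-m) = gamma(m).
Pure AR (q = 0): c_0 = sigma^2 = 3, c_k = 0 for k >= 1.
Equations for k = 0 and k = 1 (AR order 1):
  gamma(0) = phi_1 gamma(1) + c_0
  gamma(1) = phi_1 gamma(0) + c_1
Substituting the second into the first: gamma(0) (1 - phi_1^2) = c_0 + phi_1 c_1, so
  gamma(0) = c_0 / (1 - phi_1^2) = 3 / (1 - (-0.643)^2) = 3 / 0.586551 = 5.114645.
  gamma(1) = phi_1 gamma(0) = (-0.643)(5.114645) = -3.288717.
Therefore gamma(1) = -3.2887 (to 4 decimal places).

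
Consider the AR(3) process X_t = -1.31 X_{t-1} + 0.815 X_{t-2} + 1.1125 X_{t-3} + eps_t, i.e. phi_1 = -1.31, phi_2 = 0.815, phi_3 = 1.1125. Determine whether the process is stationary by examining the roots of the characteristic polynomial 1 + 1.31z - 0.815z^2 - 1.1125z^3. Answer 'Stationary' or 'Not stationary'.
\text{Not stationary}

The AR(p) characteristic polynomial is P(z) = 1 + 1.31z - 0.815z^2 - 1.1125z^3.
Stationarity requires all roots to lie outside the unit circle, i.e. |z| > 1 for every root.
Degree 3: look for a simple real root z0 first, then factor out (1 - z/z0) and solve the remaining quadratic.
Testing z0 = -0.8: P(-0.8) = 1 + (1.31)(-0.8) + (-0.815)(-0.8)^2 + (-1.1125)(-0.8)^3
  = 1 + (-1.048) + (-0.5216) + (0.5696) = 0.  So z_0 = -0.8 is a root, |z_0| = 0.8.
Divide out the factor (1 + 1.25 z) = (1 - z/z0) (since 1/z0 = -1.25):
  P(z) = (1 + 1.25 z)(1 + (0.06) z + (-0.89) z^2)
  [check: z-coef 0.06 - (-1.25) = 1.31; z^2-coef -0.89 - (-1.25)(0.06) = -0.815; z^3-coef -(-1.25)(-0.89) = -1.1125.]
Remaining roots from the quadratic factor 1 + (0.06) z + (-0.89) z^2:
  Set 1 + (0.06) z + (-0.89) z^2 = 0, i.e. a z^2 + b z + c = 0 with a = -0.89, b = 0.06, c = 1.
  Discriminant D = b^2 - 4ac = (0.06)^2 - 4*(-0.89)*1 = 0.0036 - (-3.56) = 3.5636.
  D >= 0, so the roots are real: z = (-b +/- sqrt(D)) / (2a) = (-0.06 +/- 1.88775) / (-1.78).
    z_1 = (-0.06 + 1.88775) / (-1.78) = -1.0268,   |z_1| = 1.0268.
    z_2 = (-0.06 - 1.88775) / (-1.78) = 1.0942,   |z_2| = 1.0942.
Moduli of all roots: 0.8000, 1.0268, 1.0942.
All moduli strictly greater than 1? No.
Verdict: Not stationary.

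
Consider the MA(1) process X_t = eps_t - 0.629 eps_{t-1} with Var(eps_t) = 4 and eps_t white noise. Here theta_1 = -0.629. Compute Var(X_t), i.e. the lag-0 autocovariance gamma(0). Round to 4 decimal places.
\gamma(0) = 5.5826

For an MA(q) process X_t = eps_t + sum_i theta_i eps_{t-i} with
Var(eps_t) = sigma^2, the variance is
  gamma(0) = sigma^2 * (1 + sum_i theta_i^2).
  sum_i theta_i^2 = (-0.629)^2 = 0.395641.
  gamma(0) = 4 * (1 + 0.395641) = 4 * 1.395641 = 5.582564, which rounds to 5.5826.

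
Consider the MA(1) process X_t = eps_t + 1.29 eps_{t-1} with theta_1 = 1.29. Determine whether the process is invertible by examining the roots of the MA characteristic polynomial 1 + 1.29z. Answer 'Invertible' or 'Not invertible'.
\text{Not invertible}

The MA(q) characteristic polynomial is P(z) = 1 + 1.29z.
Invertibility requires all roots to lie outside the unit circle, i.e. |z| > 1 for every root.
This is linear in z: 1 + (1.29) z = 0  =>  z = -1/(1.29) = -0.775194,  |z| = 0.775194.
Moduli of all roots: 0.7752.
All moduli strictly greater than 1? No.
Verdict: Not invertible.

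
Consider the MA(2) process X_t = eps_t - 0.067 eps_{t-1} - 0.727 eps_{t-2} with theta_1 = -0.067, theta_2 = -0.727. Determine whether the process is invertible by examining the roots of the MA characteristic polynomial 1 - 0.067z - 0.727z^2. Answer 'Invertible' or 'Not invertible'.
\text{Invertible}

The MA(q) characteristic polynomial is P(z) = 1 - 0.067z - 0.727z^2.
Invertibility requires all roots to lie outside the unit circle, i.e. |z| > 1 for every root.
Set 1 + (-0.067) z + (-0.727) z^2 = 0, i.e. a z^2 + b z + c = 0 with a = -0.727, b = -0.067, c = 1.
Discriminant D = b^2 - 4ac = (-0.067)^2 - 4*(-0.727)*1 = 0.004489 - (-2.908) = 2.912489.
D >= 0, so the roots are real: z = (-b +/- sqrt(D)) / (2a) = (0.067 +/- 1.706602) / (-1.454).
  z_1 = (0.067 + 1.706602) / (-1.454) = -1.2198,   |z_1| = 1.2198.
  z_2 = (0.067 - 1.706602) / (-1.454) = 1.1276,   |z_2| = 1.1276.
Moduli of all roots: 1.2198, 1.1276.
All moduli strictly greater than 1? Yes.
Verdict: Invertible.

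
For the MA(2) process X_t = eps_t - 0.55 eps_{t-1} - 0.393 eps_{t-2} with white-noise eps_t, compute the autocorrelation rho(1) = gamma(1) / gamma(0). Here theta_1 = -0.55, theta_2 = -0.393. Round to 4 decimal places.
\rho(1) = -0.2291

For an MA(q) process with theta_0 = 1, the autocovariance is
  gamma(k) = sigma^2 * sum_{i=0..q-k} theta_i * theta_{i+k},
and rho(k) = gamma(k) / gamma(0). Sigma^2 cancels.
  numerator   = (1)*(-0.55) + (-0.55)*(-0.393) = -0.33385.
  denominator = (1)^2 + (-0.55)^2 + (-0.393)^2 = 1.456949.
  rho(1) = -0.33385 / 1.456949 = -0.2291.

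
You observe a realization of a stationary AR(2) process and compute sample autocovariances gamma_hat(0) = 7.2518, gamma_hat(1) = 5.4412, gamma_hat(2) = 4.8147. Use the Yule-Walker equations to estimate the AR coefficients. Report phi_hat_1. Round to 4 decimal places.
\hat\phi_{1} = 0.5770

The Yule-Walker equations for an AR(p) process read, in matrix form,
  Gamma_p phi = r_p,   with   (Gamma_p)_{ij} = gamma(|i - j|),
                       (r_p)_i = gamma(i),   i,j = 1..p.
Substitute the sample gammas (Toeplitz matrix and right-hand side of size 2):
  Gamma_p = [[7.2518, 5.4412], [5.4412, 7.2518]]
  r_p     = [5.4412, 4.8147]
Written out:
  7.2518 phi_1 + 5.4412 phi_2 = 5.4412
  5.4412 phi_1 + 7.2518 phi_2 = 4.8147
Solve by Cramer's rule:
  det = gamma(0)^2 - gamma(1)^2 = (7.2518)^2 - (5.4412)^2 = 52.58860324 - 29.60665744 = 22.9819458
  phi_hat_1 = [gamma(1) gamma(0) - gamma(1) gamma(2)] / det = [(5.4412)(7.2518) - (5.4412)(4.8147)] / 22.9819458 = 13.26074852 / 22.9819458 = 0.577
  phi_hat_2 = [gamma(0) gamma(2) - gamma(1)^2] / det = [(7.2518)(4.8147) - (5.4412)^2] / 22.9819458 = 5.30858402 / 22.9819458 = 0.231
So phi_hat = [0.5770, 0.2310].
Therefore phi_hat_1 = 0.5770.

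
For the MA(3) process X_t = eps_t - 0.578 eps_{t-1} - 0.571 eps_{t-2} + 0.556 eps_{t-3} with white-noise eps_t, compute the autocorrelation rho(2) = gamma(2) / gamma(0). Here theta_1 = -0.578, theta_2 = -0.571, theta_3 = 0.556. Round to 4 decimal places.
\rho(2) = -0.4531

For an MA(q) process with theta_0 = 1, the autocovariance is
  gamma(k) = sigma^2 * sum_{i=0..q-k} theta_i * theta_{i+k},
and rho(k) = gamma(k) / gamma(0). Sigma^2 cancels.
  numerator   = (1)*(-0.571) + (-0.578)*(0.556) = -0.892368.
  denominator = (1)^2 + (-0.578)^2 + (-0.571)^2 + (0.556)^2 = 1.969261.
  rho(2) = -0.892368 / 1.969261 = -0.4531.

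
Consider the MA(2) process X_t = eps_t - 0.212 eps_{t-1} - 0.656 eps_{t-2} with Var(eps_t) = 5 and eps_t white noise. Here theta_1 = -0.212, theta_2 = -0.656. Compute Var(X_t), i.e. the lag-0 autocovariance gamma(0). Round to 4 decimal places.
\gamma(0) = 7.3764

For an MA(q) process X_t = eps_t + sum_i theta_i eps_{t-i} with
Var(eps_t) = sigma^2, the variance is
  gamma(0) = sigma^2 * (1 + sum_i theta_i^2).
  sum_i theta_i^2 = (-0.212)^2 + (-0.656)^2 = 0.044944 + 0.430336 = 0.47528.
  gamma(0) = 5 * (1 + 0.47528) = 5 * 1.47528 = 7.3764.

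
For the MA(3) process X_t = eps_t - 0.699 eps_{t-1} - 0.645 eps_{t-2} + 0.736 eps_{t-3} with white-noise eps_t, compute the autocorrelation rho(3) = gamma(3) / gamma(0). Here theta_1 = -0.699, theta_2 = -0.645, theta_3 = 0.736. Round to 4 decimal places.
\rho(3) = 0.3009

For an MA(q) process with theta_0 = 1, the autocovariance is
  gamma(k) = sigma^2 * sum_{i=0..q-k} theta_i * theta_{i+k},
and rho(k) = gamma(k) / gamma(0). Sigma^2 cancels.
  numerator   = (1)*(0.736) = 0.736.
  denominator = (1)^2 + (-0.699)^2 + (-0.645)^2 + (0.736)^2 = 2.446322.
  rho(3) = 0.736 / 2.446322 = 0.3009.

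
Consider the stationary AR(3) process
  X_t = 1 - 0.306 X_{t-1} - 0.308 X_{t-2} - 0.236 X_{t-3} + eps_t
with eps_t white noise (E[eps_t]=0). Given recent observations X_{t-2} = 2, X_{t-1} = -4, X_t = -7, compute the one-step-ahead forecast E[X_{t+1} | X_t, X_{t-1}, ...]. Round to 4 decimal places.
E[X_{t+1} \mid \mathcal F_t] = 3.9020

For an AR(p) model X_t = c + sum_i phi_i X_{t-i} + eps_t, the
one-step-ahead conditional mean is
  E[X_{t+1} | X_t, ...] = c + sum_i phi_i X_{t+1-i}.
Substitute known values:
  E[X_{t+1} | ...] = 1 + (-0.306) * (-7) + (-0.308) * (-4) + (-0.236) * (2)
                   = 3.9020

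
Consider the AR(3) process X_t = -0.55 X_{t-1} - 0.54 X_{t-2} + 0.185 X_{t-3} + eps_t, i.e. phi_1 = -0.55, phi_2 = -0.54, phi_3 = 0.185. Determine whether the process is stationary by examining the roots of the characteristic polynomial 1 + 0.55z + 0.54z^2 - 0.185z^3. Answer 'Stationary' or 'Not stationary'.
\text{Stationary}

The AR(p) characteristic polynomial is P(z) = 1 + 0.55z + 0.54z^2 - 0.185z^3.
Stationarity requires all roots to lie outside the unit circle, i.e. |z| > 1 for every root.
Degree 3: look for a simple real root z0 first, then factor out (1 - z/z0) and solve the remaining quadratic.
Testing z0 = 4: P(4) = 1 + (0.55)(4) + (0.54)(4)^2 + (-0.185)(4)^3
  = 1 + (2.2) + (8.64) + (-11.84) = 0.  So z_0 = 4 is a root, |z_0| = 4.
Divide out the factor (1 - 0.25 z) = (1 - z/z0) (since 1/z0 = 0.25):
  P(z) = (1 - 0.25 z)(1 + (0.8) z + (0.74) z^2)
  [check: z-coef 0.8 - (0.25) = 0.55; z^2-coef 0.74 - (0.25)(0.8) = 0.54; z^3-coef -(0.25)(0.74) = -0.185.]
Remaining roots from the quadratic factor 1 + (0.8) z + (0.74) z^2:
  Set 1 + (0.8) z + (0.74) z^2 = 0, i.e. a z^2 + b z + c = 0 with a = 0.74, b = 0.8, c = 1.
  Discriminant D = b^2 - 4ac = (0.8)^2 - 4*(0.74)*1 = 0.64 - (2.96) = -2.32.
  D < 0, so the roots are the complex-conjugate pair z = (-b +/- i sqrt(-D)) / (2a) = -0.5405 +/- 1.0292i.
  For a conjugate pair |z|^2 = z * conj(z) = (product of roots) = c/a = 1/(0.74) = 1.351351, so |z| = sqrt(1.351351) = 1.1625 for both roots.
Moduli of all roots: 4.0000, 1.1625, 1.1625.
All moduli strictly greater than 1? Yes.
Verdict: Stationary.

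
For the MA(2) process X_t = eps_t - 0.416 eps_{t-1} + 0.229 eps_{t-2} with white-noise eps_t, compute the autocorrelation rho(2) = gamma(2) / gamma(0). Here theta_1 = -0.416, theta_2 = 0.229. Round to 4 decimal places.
\rho(2) = 0.1869

For an MA(q) process with theta_0 = 1, the autocovariance is
  gamma(k) = sigma^2 * sum_{i=0..q-k} theta_i * theta_{i+k},
and rho(k) = gamma(k) / gamma(0). Sigma^2 cancels.
  numerator   = (1)*(0.229) = 0.229.
  denominator = (1)^2 + (-0.416)^2 + (0.229)^2 = 1.225497.
  rho(2) = 0.229 / 1.225497 = 0.1869.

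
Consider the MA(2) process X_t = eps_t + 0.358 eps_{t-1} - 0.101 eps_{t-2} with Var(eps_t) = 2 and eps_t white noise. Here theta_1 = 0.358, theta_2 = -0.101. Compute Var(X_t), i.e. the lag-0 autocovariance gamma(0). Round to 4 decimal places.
\gamma(0) = 2.2767

For an MA(q) process X_t = eps_t + sum_i theta_i eps_{t-i} with
Var(eps_t) = sigma^2, the variance is
  gamma(0) = sigma^2 * (1 + sum_i theta_i^2).
  sum_i theta_i^2 = (0.358)^2 + (-0.101)^2 = 0.128164 + 0.010201 = 0.138365.
  gamma(0) = 2 * (1 + 0.138365) = 2 * 1.138365 = 2.27673, which rounds to 2.2767.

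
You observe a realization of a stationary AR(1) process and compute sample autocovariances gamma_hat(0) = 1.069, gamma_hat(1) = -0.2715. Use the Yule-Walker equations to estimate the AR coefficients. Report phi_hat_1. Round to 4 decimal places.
\hat\phi_{1} = -0.2540

The Yule-Walker equations for an AR(p) process read, in matrix form,
  Gamma_p phi = r_p,   with   (Gamma_p)_{ij} = gamma(|i - j|),
                       (r_p)_i = gamma(i),   i,j = 1..p.
Substitute the sample gammas (Toeplitz matrix and right-hand side of size 1):
  Gamma_p = [[1.069]]
  r_p     = [-0.2715]
With p = 1 this is the single equation gamma(0) phi_1 = gamma(1):
  phi_hat_1 = gamma(1) / gamma(0) = -0.2715 / 1.069 = -0.2540.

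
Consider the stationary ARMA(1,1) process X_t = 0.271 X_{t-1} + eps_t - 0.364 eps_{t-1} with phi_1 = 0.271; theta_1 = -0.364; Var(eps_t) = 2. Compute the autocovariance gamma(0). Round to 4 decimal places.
\gamma(0) = 2.0187

Multiply the model equation by X_{t-k} and take expectations. With theta_0 = psi_0 = 1 and psi_j the MA(infinity) weights, this gives
  gamma(k) - sum_i phi_i gamma(k-i) = c_k,
  c_k = sigma^2 * sum_{j=k..q} theta_j psi_{j-k}   (c_k = 0 for k > q),
using gamma(-m) = gamma(m).
psi-weights needed (psi_j = theta_j + sum_i phi_i psi_{j-i}):
  psi_1 = theta_1 + phi_1 = -0.364 + (0.271) = -0.093
Right-hand sides:
  c_0 = sigma^2 (1 + theta_1 psi_1) = 2 * (1 + (-0.364)(-0.093)) = 2 * 1.033852 = 2.067704
  c_1 = sigma^2 theta_1 = 2 * (-0.364) = -0.728
  c_2 = 0
Equations for k = 0 and k = 1 (AR order 1):
  gamma(0) = phi_1 gamma(1) + c_0
  gamma(1) = phi_1 gamma(0) + c_1
Substituting the second into the first: gamma(0) (1 - phi_1^2) = c_0 + phi_1 c_1, so
  gamma(0) = (c_0 + phi_1 c_1) / (1 - phi_1^2) = (2.067704 + (0.271)(-0.728)) / (1 - (0.271)^2) = 1.870416 / 0.926559 = 2.018669.
Therefore gamma(0) = 2.0187 (to 4 decimal places).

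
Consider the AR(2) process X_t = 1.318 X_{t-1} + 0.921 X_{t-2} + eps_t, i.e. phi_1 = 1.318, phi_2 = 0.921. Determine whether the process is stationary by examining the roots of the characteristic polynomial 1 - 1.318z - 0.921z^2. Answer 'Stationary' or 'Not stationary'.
\text{Not stationary}

The AR(p) characteristic polynomial is P(z) = 1 - 1.318z - 0.921z^2.
Stationarity requires all roots to lie outside the unit circle, i.e. |z| > 1 for every root.
Set 1 + (-1.318) z + (-0.921) z^2 = 0, i.e. a z^2 + b z + c = 0 with a = -0.921, b = -1.318, c = 1.
Discriminant D = b^2 - 4ac = (-1.318)^2 - 4*(-0.921)*1 = 1.737124 - (-3.684) = 5.421124.
D >= 0, so the roots are real: z = (-b +/- sqrt(D)) / (2a) = (1.318 +/- 2.328331) / (-1.842).
  z_1 = (1.318 + 2.328331) / (-1.842) = -1.9795,   |z_1| = 1.9795.
  z_2 = (1.318 - 2.328331) / (-1.842) = 0.5485,   |z_2| = 0.5485.
Moduli of all roots: 1.9795, 0.5485.
All moduli strictly greater than 1? No.
Verdict: Not stationary.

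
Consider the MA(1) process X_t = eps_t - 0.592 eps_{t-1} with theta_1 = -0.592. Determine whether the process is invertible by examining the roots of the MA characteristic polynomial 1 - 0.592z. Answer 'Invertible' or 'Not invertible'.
\text{Invertible}

The MA(q) characteristic polynomial is P(z) = 1 - 0.592z.
Invertibility requires all roots to lie outside the unit circle, i.e. |z| > 1 for every root.
This is linear in z: 1 + (-0.592) z = 0  =>  z = -1/(-0.592) = 1.689189,  |z| = 1.689189.
Moduli of all roots: 1.6892.
All moduli strictly greater than 1? Yes.
Verdict: Invertible.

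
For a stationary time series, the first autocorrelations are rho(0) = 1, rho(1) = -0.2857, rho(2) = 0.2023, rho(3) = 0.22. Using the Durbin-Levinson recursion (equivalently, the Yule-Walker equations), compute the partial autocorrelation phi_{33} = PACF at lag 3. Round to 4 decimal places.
\phi_{33} = 0.3410

The PACF at lag k is phi_{kk}, the last component of the solution
to the Yule-Walker system G_k phi = r_k where
  (G_k)_{ij} = rho(|i - j|), (r_k)_i = rho(i), i,j = 1..k.
Equivalently, Durbin-Levinson gives phi_{kk} iteratively:
  phi_{11} = rho(1)
  phi_{kk} = [rho(k) - sum_{j=1..k-1} phi_{k-1,j} rho(k-j)]
            / [1 - sum_{j=1..k-1} phi_{k-1,j} rho(j)],
  phi_{k,j} = phi_{k-1,j} - phi_{kk} phi_{k-1,k-j},  j = 1..k-1.
Step k = 1:
  phi_11 = rho(1) = -0.2857.
Step k = 2:
  phi_22 = [rho(2) - phi_11 rho(1)] / [1 - phi_11 rho(1)] = [0.2023 - (-0.2857)(-0.2857)] / [1 - (-0.2857)(-0.2857)]
         = 0.12067551 / 0.91837551 = 0.131401.
  Update: phi_21 = phi_11 - phi_22 phi_11 = -0.2857 - (0.131401)(-0.2857) = -0.248159.
Step k = 3:
  phi_33 = [rho(3) - phi_21 rho(2) - phi_22 rho(1)] / [1 - phi_21 rho(1) - phi_22 rho(2)]
    numerator   = 0.22 - (-0.248159)(0.2023) - (0.131401)(-0.2857) = 0.30774379
    denominator = 1 - (-0.248159)(-0.2857) - (0.131401)(0.2023) = 0.90251862
  phi_33 = 0.30774379 / 0.90251862 = 0.341.
Therefore phi_{33} = 0.3410.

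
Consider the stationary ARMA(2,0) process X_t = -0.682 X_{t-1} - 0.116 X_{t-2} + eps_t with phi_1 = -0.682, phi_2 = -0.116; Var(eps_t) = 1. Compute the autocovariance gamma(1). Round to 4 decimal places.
\gamma(1) = -0.9887

Multiply the model equation by X_{t-k} and take expectations. With theta_0 = psi_0 = 1 and psi_j the MA(infinity) weights, this gives
  gamma(k) - sum_i phi_i gamma(k-i) = c_k,
  c_k = sigma^2 * sum_{j=k..q} theta_j psi_{j-k}   (c_k = 0 for k > q),
using gamma(-m) = gamma(m).
Pure AR (q = 0): c_0 = sigma^2 = 1, c_k = 0 for k >= 1.
Equations for k = 0, 1, 2 (AR order 2, c_2 = 0):
  (E0) gamma(0) = phi_1 gamma(1) + phi_2 gamma(2) + c_0
  (E1) gamma(1) = phi_1 gamma(0) + phi_2 gamma(1) + c_1
  (E2) gamma(2) = phi_1 gamma(1) + phi_2 gamma(0)
From (E1): gamma(1) = A gamma(0) + B with
  A = phi_1 / (1 - phi_2) = -0.682 / 1.116 = -0.611111,   B = c_1 / (1 - phi_2) = 0 / 1.116 = 0.
Insert (E2) into (E0): gamma(0) (1 - phi_2^2) = phi_1 (1 + phi_2) gamma(1) + c_0.
  phi_1 (1 + phi_2) = (-0.682)(0.884) = -0.602888,   1 - phi_2^2 = 0.986544.
Replace gamma(1) by A gamma(0) + B and collect gamma(0):
  gamma(0) [0.986544 - (-0.602888)(-0.611111)] = c_0 = 1
  gamma(0) * 0.618112 = 1
  gamma(0) = 1 / 0.618112 = 1.617829.
  gamma(1) = A gamma(0) = (-0.611111)(1.617829) = -0.988673.
Therefore gamma(1) = -0.9887 (to 4 decimal places).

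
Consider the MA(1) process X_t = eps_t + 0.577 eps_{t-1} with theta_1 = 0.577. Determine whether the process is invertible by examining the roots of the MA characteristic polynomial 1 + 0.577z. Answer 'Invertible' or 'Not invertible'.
\text{Invertible}

The MA(q) characteristic polynomial is P(z) = 1 + 0.577z.
Invertibility requires all roots to lie outside the unit circle, i.e. |z| > 1 for every root.
This is linear in z: 1 + (0.577) z = 0  =>  z = -1/(0.577) = -1.733102,  |z| = 1.733102.
Moduli of all roots: 1.7331.
All moduli strictly greater than 1? Yes.
Verdict: Invertible.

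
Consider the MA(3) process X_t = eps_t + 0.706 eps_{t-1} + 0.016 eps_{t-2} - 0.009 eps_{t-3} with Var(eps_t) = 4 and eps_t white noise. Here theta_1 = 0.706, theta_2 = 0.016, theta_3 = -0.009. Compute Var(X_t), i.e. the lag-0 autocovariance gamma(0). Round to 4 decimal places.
\gamma(0) = 5.9951

For an MA(q) process X_t = eps_t + sum_i theta_i eps_{t-i} with
Var(eps_t) = sigma^2, the variance is
  gamma(0) = sigma^2 * (1 + sum_i theta_i^2).
  sum_i theta_i^2 = (0.706)^2 + (0.016)^2 + (-0.009)^2 = 0.498436 + 0.000256 + 0.000081 = 0.498773.
  gamma(0) = 4 * (1 + 0.498773) = 4 * 1.498773 = 5.995092, which rounds to 5.9951.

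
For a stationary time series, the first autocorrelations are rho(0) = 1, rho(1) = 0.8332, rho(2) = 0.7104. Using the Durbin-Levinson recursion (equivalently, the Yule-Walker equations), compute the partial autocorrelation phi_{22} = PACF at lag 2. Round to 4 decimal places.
\phi_{22} = 0.0529

The PACF at lag k is phi_{kk}, the last component of the solution
to the Yule-Walker system G_k phi = r_k where
  (G_k)_{ij} = rho(|i - j|), (r_k)_i = rho(i), i,j = 1..k.
Equivalently, Durbin-Levinson gives phi_{kk} iteratively:
  phi_{11} = rho(1)
  phi_{kk} = [rho(k) - sum_{j=1..k-1} phi_{k-1,j} rho(k-j)]
            / [1 - sum_{j=1..k-1} phi_{k-1,j} rho(j)],
  phi_{k,j} = phi_{k-1,j} - phi_{kk} phi_{k-1,k-j},  j = 1..k-1.
Step k = 1:
  phi_11 = rho(1) = 0.8332.
Step k = 2:
  phi_22 = [rho(2) - phi_11 rho(1)] / [1 - phi_11 rho(1)] = [0.7104 - (0.8332)(0.8332)] / [1 - (0.8332)(0.8332)]
         = 0.01617776 / 0.30577776 = 0.0529.
Therefore phi_{22} = 0.0529.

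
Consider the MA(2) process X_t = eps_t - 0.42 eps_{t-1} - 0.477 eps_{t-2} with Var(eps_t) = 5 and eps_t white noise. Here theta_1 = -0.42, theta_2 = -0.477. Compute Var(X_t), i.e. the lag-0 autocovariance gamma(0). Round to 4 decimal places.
\gamma(0) = 7.0196

For an MA(q) process X_t = eps_t + sum_i theta_i eps_{t-i} with
Var(eps_t) = sigma^2, the variance is
  gamma(0) = sigma^2 * (1 + sum_i theta_i^2).
  sum_i theta_i^2 = (-0.42)^2 + (-0.477)^2 = 0.1764 + 0.227529 = 0.403929.
  gamma(0) = 5 * (1 + 0.403929) = 5 * 1.403929 = 7.019645, which rounds to 7.0196.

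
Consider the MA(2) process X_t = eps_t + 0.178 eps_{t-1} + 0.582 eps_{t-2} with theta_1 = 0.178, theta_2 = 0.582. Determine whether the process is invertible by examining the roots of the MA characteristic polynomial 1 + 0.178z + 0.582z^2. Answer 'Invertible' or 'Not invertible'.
\text{Invertible}

The MA(q) characteristic polynomial is P(z) = 1 + 0.178z + 0.582z^2.
Invertibility requires all roots to lie outside the unit circle, i.e. |z| > 1 for every root.
Set 1 + (0.178) z + (0.582) z^2 = 0, i.e. a z^2 + b z + c = 0 with a = 0.582, b = 0.178, c = 1.
Discriminant D = b^2 - 4ac = (0.178)^2 - 4*(0.582)*1 = 0.031684 - (2.328) = -2.296316.
D < 0, so the roots are the complex-conjugate pair z = (-b +/- i sqrt(-D)) / (2a) = -0.1529 +/- 1.3019i.
For a conjugate pair |z|^2 = z * conj(z) = (product of roots) = c/a = 1/(0.582) = 1.718213, so |z| = sqrt(1.718213) = 1.3108 for both roots.
Moduli of all roots: 1.3108, 1.3108.
All moduli strictly greater than 1? Yes.
Verdict: Invertible.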